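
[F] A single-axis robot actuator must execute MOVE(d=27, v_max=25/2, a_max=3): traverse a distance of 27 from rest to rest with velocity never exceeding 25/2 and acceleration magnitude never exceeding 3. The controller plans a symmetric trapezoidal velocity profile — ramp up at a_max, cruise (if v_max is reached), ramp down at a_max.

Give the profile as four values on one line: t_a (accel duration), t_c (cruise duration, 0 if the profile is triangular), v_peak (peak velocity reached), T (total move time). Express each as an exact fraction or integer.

(v_max)²/a_max = (25/2)²/3 = 625/12
27 < 625/12 so t_c = 0
v_peak = √(27·3) = √81 = 9
t_a = 9/3 = 3; t_c = 0
T = 2·3 = 6

t_a=3 t_c=0 v_peak=9 T=6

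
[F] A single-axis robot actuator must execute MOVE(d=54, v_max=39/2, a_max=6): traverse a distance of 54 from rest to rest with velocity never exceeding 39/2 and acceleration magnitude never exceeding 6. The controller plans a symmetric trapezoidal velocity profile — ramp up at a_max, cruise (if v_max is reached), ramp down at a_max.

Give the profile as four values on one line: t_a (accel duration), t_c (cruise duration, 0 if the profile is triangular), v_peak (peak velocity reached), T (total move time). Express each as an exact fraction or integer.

(v_max)²/a_max = (39/2)²/6 = 507/8
54 < 507/8 → triangular
v_peak = √(54·6) = √324 = 18
t_a = 18/6 = 3; t_c = 0
T = 2·3 = 6

t_a=3 t_c=0 v_peak=18 T=6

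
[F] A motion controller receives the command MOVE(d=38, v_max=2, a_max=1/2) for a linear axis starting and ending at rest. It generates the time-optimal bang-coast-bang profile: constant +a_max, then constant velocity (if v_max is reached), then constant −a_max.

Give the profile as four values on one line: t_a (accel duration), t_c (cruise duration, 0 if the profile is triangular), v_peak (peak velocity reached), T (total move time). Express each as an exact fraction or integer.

vₘ²/aₘ = 2²/(1/2) = 8
38 ≥ 8 → trapezoidal
t_a = 2/(1/2) = 4; v_peak = 2
d_cruise = 38 − 8 = 30; t_c = 30/2 = 15
T = 2·4 + 15 = 23

t_a=4 t_c=15 v_peak=2 T=23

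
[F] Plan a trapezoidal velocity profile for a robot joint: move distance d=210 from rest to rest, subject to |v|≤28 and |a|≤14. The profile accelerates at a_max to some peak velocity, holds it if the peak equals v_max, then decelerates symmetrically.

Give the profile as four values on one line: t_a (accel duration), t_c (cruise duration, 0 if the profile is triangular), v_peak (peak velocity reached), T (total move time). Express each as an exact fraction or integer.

t_a=2 t_c=11/2 v_peak=28 T=19/2

vₘ²/aₘ = 28²/14 = 56
210 ≥ 56 so v_max reached
t_a = 28/14 = 2; v_peak = 28
d_cruise = 210 − 56 = 154; t_c = 154/28 = 11/2
T = 2·2 + 11/2 = 19/2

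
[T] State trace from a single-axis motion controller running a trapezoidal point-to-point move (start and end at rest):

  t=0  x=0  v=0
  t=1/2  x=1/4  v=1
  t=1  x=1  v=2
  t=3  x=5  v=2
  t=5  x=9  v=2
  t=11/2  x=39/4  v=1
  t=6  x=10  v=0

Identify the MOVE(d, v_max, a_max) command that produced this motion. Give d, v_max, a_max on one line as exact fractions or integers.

d=10 v_max=2 a_max=2

final state: t=6, x=10, v=0 → d = 10
a_max = (1−0)/(1/2−0) = 2
max v = 2 over t∈[1,5] → v_max = 2
check: 2·(1+4) = 10 ✓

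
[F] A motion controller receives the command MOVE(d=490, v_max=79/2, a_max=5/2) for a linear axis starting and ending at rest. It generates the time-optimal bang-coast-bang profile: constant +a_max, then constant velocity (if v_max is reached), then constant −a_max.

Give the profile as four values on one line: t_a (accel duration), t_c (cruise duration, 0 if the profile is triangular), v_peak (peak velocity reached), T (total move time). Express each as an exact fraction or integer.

vₘ²/aₘ = (79/2)²/(5/2) = 6241/10
490 < 6241/10 ⇒ no cruise
v_peak = √(490·5/2) = √1225 = 35
t_a = 35/(5/2) = 14; t_c = 0
T = 2·14 = 28

t_a=14 t_c=0 v_peak=35 T=28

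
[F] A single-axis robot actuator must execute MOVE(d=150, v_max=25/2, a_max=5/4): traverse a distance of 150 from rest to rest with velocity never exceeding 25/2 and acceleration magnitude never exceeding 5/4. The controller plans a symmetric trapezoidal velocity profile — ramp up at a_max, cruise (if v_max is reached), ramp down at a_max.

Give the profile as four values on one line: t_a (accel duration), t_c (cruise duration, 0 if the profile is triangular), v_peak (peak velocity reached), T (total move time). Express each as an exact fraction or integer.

v_max²/a_max = (25/2)²/(5/4) = 125
150 ≥ 125 ⇒ cruise phase
t_a = (25/2)/(5/4) = 10; v_peak = 25/2
d_cruise = 150 − 125 = 25; t_c = 25/(25/2) = 2
T = 2·10 + 2 = 22

t_a=10 t_c=2 v_peak=25/2 T=22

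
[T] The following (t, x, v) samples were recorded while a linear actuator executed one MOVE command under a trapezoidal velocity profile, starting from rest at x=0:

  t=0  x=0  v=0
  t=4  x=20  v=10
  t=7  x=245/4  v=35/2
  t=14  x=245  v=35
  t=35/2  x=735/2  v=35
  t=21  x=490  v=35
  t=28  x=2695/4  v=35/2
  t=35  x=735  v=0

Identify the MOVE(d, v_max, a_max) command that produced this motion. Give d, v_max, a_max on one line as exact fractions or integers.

d=735 v_max=35 a_max=5/2

final state: t=35, x=735, v=0 → d = 735
a_max = (10−0)/(4−0) = 5/2
max v = 35 over t∈[14,21] → v_max = 35
check: 35·(14+7) = 735 ✓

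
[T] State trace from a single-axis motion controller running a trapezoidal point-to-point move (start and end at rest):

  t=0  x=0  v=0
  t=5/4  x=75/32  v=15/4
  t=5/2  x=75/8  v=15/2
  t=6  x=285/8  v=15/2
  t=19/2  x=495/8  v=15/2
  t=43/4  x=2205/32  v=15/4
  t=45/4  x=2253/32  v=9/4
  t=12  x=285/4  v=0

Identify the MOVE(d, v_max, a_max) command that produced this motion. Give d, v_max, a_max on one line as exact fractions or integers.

final state: t=12, x=285/4, v=0 → d = 285/4
a_max = (15/4−0)/(5/4−0) = 3
max v = 15/2 over t∈[5/2,19/2] → v_max = 15/2
check: 15/2·(5/2+7) = 285/4 ✓

d=285/4 v_max=15/2 a_max=3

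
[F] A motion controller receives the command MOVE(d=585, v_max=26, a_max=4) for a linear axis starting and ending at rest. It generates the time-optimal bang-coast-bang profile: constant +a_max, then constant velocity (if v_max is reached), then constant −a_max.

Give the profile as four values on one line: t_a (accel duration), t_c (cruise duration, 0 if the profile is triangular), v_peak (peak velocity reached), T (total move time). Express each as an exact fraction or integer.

vₘ²/aₘ = 26²/4 = 169
585 ≥ 169 ⇒ cruise phase
t_a = 26/4 = 13/2; v_peak = 26
d_cruise = 585 − 169 = 416; t_c = 416/26 = 16
T = 2·13/2 + 16 = 29

t_a=13/2 t_c=16 v_peak=26 T=29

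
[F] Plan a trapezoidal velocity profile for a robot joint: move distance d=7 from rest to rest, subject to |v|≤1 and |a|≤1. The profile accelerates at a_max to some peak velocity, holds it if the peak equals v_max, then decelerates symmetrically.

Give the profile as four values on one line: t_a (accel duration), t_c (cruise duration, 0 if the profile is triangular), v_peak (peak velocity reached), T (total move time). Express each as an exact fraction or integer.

v_max²/a_max = 1²/1 = 1
7 ≥ 1 ⇒ cruise phase
t_a = 1/1 = 1; v_peak = 1
d_cruise = 7 − 1 = 6; t_c = 6/1 = 6
T = 2·1 + 6 = 8

t_a=1 t_c=6 v_peak=1 T=8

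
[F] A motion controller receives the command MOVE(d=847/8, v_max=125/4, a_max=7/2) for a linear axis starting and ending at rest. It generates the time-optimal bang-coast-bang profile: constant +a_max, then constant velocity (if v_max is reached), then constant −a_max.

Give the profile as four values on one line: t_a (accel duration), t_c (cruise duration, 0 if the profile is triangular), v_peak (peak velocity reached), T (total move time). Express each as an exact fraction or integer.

(v_max)²/a_max = (125/4)²/(7/2) = 15625/56
847/8 < 15625/56 so t_c = 0
v_peak = √(847/8·7/2) = √(5929/16) = 77/4
t_a = (77/4)/(7/2) = 11/2; t_c = 0
T = 2·11/2 = 11

t_a=11/2 t_c=0 v_peak=77/4 T=11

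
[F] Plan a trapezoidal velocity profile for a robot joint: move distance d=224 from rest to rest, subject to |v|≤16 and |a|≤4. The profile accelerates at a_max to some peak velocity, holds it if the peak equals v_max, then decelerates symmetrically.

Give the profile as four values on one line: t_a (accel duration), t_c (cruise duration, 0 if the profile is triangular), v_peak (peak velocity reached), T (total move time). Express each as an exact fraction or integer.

t_a=4 t_c=10 v_peak=16 T=18

v_max²/a_max = 16²/4 = 64
224 ≥ 64 so v_max reached
t_a = 16/4 = 4; v_peak = 16
d_cruise = 224 − 64 = 160; t_c = 160/16 = 10
T = 2·4 + 10 = 18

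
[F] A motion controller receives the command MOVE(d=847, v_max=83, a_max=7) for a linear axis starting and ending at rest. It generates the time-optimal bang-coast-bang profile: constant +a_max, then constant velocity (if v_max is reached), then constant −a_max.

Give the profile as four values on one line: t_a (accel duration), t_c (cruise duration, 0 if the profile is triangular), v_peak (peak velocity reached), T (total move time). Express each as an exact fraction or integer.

vₘ²/aₘ = 83²/7 = 6889/7
847 < 6889/7 so t_c = 0
v_peak = √(847·7) = √5929 = 77
t_a = 77/7 = 11; t_c = 0
T = 2·11 = 22

t_a=11 t_c=0 v_peak=77 T=22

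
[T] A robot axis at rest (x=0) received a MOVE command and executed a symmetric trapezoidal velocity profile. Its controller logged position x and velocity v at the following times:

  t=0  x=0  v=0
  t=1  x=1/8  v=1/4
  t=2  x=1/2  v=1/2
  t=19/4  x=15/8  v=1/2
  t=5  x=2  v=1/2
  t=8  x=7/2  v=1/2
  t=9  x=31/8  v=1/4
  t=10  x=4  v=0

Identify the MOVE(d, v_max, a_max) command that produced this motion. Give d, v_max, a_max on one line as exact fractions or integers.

d=4 v_max=1/2 a_max=1/4

final state: t=10, x=4, v=0 → d = 4
a_max = (1/4−0)/(1−0) = 1/4
max v = 1/2 over t∈[2,8] → v_max = 1/2
check: 1/2·(2+6) = 4 ✓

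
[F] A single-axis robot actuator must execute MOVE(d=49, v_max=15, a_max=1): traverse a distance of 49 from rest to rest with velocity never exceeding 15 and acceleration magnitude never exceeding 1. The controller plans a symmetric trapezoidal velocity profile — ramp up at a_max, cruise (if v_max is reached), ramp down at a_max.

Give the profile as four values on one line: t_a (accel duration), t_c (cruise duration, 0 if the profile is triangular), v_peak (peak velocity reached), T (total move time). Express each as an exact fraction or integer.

t_a=7 t_c=0 v_peak=7 T=14

(v_max)²/a_max = 15²/1 = 225
49 < 225 → triangular
v_peak = √(49·1) = √49 = 7
t_a = 7/1 = 7; t_c = 0
T = 2·7 = 14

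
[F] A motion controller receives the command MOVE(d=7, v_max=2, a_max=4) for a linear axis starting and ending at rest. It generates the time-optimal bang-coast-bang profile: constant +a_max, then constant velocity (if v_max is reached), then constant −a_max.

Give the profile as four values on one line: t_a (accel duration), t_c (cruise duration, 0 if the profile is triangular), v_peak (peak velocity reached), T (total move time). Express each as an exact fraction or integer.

t_a=1/2 t_c=3 v_peak=2 T=4

v_max²/a_max = 2²/4 = 1
7 ≥ 1 so v_max reached
t_a = 2/4 = 1/2; v_peak = 2
d_cruise = 7 − 1 = 6; t_c = 6/2 = 3
T = 2·1/2 + 3 = 4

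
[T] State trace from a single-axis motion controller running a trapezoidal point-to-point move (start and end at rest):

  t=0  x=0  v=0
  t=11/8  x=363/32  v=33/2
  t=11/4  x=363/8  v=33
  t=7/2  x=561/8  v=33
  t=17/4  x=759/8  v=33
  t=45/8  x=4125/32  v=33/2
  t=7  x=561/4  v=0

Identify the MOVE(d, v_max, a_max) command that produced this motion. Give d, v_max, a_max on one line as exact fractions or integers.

d=561/4 v_max=33 a_max=12

final state: t=7, x=561/4, v=0 → d = 561/4
a_max = (33/2−0)/(11/8−0) = 12
max v = 33 over t∈[11/4,17/4] → v_max = 33
check: 33·(11/4+3/2) = 561/4 ✓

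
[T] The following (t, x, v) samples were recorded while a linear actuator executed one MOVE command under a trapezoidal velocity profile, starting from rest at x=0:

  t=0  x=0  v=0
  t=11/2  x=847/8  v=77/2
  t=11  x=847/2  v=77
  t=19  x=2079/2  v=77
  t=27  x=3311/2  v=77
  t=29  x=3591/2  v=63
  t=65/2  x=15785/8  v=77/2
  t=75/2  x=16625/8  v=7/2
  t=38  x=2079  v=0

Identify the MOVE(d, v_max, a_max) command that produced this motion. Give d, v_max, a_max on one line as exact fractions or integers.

final state: t=38, x=2079, v=0 → d = 2079
a_max = (77/2−0)/(11/2−0) = 7
max v = 77 over t∈[11,27] → v_max = 77
check: 77·(11+16) = 2079 ✓

d=2079 v_max=77 a_max=7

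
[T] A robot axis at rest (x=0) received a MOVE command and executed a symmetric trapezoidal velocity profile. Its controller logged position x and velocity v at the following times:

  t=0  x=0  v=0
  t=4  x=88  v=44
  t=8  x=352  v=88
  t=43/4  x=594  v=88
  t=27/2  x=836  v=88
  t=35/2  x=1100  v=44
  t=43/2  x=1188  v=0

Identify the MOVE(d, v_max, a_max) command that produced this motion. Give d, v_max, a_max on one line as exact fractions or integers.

d=1188 v_max=88 a_max=11

final state: t=43/2, x=1188, v=0 → d = 1188
a_max = (44−0)/(4−0) = 11
max v = 88 over t∈[8,27/2] → v_max = 88
check: 88·(8+11/2) = 1188 ✓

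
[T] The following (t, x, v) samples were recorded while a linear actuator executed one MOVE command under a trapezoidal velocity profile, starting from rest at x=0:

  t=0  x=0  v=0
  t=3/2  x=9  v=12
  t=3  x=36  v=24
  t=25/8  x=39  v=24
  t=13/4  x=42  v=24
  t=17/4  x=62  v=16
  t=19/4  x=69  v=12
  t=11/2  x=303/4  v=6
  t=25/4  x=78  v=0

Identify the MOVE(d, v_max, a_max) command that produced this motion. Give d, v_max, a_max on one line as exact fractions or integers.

d=78 v_max=24 a_max=8

final state: t=25/4, x=78, v=0 → d = 78
a_max = (12−0)/(3/2−0) = 8
max v = 24 over t∈[3,13/4] → v_max = 24
check: 24·(3+1/4) = 78 ✓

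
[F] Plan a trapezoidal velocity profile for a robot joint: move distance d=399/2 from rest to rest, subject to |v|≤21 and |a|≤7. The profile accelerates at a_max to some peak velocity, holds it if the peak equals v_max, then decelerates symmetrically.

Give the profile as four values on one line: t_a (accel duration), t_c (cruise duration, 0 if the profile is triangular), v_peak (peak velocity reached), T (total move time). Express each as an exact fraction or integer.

t_a=3 t_c=13/2 v_peak=21 T=25/2

vₘ²/aₘ = 21²/7 = 63
399/2 ≥ 63 ⇒ cruise phase
t_a = 21/7 = 3; v_peak = 21
d_cruise = 399/2 − 63 = 273/2; t_c = (273/2)/21 = 13/2
T = 2·3 + 13/2 = 25/2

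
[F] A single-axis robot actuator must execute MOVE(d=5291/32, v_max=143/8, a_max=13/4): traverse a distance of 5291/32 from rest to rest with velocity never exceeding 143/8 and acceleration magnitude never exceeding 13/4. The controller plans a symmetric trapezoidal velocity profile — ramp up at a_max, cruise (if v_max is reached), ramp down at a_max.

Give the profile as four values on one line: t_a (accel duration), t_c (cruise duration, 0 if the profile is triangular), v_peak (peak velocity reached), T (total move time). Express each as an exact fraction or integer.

(v_max)²/a_max = (143/8)²/(13/4) = 1573/16
5291/32 ≥ 1573/16 → trapezoidal
t_a = (143/8)/(13/4) = 11/2; v_peak = 143/8
d_cruise = 5291/32 − 1573/16 = 2145/32; t_c = (2145/32)/(143/8) = 15/4
T = 2·11/2 + 15/4 = 59/4

t_a=11/2 t_c=15/4 v_peak=143/8 T=59/4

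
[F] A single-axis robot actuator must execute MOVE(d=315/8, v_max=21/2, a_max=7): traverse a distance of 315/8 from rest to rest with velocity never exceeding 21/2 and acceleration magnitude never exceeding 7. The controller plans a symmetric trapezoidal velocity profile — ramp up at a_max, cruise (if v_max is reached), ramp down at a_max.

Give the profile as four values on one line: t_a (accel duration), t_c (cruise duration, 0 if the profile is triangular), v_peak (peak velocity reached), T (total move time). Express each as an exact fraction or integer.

vₘ²/aₘ = (21/2)²/7 = 63/4
315/8 ≥ 63/4 so v_max reached
t_a = (21/2)/7 = 3/2; v_peak = 21/2
d_cruise = 315/8 − 63/4 = 189/8; t_c = (189/8)/(21/2) = 9/4
T = 2·3/2 + 9/4 = 21/4

t_a=3/2 t_c=9/4 v_peak=21/2 T=21/4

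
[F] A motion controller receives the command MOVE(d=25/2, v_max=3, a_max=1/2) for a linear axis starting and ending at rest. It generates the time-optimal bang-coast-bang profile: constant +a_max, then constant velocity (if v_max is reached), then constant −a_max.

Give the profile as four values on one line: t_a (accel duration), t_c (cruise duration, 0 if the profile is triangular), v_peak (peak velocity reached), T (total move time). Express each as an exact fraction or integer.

(v_max)²/a_max = 3²/(1/2) = 18
25/2 < 18 → triangular
v_peak = √(25/2·1/2) = √(25/4) = 5/2
t_a = (5/2)/(1/2) = 5; t_c = 0
T = 2·5 = 10

t_a=5 t_c=0 v_peak=5/2 T=10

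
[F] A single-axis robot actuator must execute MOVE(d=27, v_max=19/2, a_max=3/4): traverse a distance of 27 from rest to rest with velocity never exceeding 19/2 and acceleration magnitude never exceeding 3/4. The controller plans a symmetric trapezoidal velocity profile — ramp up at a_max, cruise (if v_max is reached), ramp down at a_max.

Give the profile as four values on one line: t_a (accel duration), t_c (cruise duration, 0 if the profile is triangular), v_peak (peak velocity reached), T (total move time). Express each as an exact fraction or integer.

v_max²/a_max = (19/2)²/(3/4) = 361/3
27 < 361/3 ⇒ no cruise
v_peak = √(27·3/4) = √(81/4) = 9/2
t_a = (9/2)/(3/4) = 6; t_c = 0
T = 2·6 = 12

t_a=6 t_c=0 v_peak=9/2 T=12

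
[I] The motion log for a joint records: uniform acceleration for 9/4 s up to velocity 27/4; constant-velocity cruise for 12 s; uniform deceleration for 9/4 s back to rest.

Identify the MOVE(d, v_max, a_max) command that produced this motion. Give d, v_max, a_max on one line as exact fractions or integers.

a_max = (27/4)/(9/4) = 3
d_a = ½·27/4·9/4 = 243/32; d_c = 27/4·12 = 81
d = 2·243/32 + 81 = 1539/16
t_c = 12 > 0 ⇒ limit active, v_max = 27/4

d=1539/16 v_max=27/4 a_max=3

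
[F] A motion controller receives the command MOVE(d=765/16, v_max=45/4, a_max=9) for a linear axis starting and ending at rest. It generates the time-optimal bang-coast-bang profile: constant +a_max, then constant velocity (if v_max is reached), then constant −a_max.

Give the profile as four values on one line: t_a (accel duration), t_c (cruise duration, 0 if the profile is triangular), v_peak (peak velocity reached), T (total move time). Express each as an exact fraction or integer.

v_max²/a_max = (45/4)²/9 = 225/16
765/16 ≥ 225/16 ⇒ cruise phase
t_a = (45/4)/9 = 5/4; v_peak = 45/4
d_cruise = 765/16 − 225/16 = 135/4; t_c = (135/4)/(45/4) = 3
T = 2·5/4 + 3 = 11/2

t_a=5/4 t_c=3 v_peak=45/4 T=11/2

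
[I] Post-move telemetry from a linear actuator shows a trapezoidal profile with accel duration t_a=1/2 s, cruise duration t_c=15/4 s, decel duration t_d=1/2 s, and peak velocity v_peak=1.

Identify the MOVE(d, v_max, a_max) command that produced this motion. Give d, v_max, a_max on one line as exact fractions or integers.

d=17/4 v_max=1 a_max=2

a_max = 1/(1/2) = 2
d_a = ½·1·1/2 = 1/4; d_c = 1·15/4 = 15/4
d = 2·1/4 + 15/4 = 17/4
t_c = 15/4 > 0 → v_max = v_peak = 1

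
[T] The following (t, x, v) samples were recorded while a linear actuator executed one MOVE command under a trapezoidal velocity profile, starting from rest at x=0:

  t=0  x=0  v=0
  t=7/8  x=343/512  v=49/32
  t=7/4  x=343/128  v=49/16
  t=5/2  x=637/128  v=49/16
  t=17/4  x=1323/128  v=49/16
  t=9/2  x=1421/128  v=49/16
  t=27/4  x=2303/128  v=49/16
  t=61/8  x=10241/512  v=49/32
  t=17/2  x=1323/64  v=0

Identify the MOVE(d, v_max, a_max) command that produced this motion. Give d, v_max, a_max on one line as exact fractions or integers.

final state: t=17/2, x=1323/64, v=0 → d = 1323/64
a_max = (49/32−0)/(7/8−0) = 7/4
max v = 49/16 over t∈[7/4,27/4] → v_max = 49/16
check: 49/16·(7/4+5) = 1323/64 ✓

d=1323/64 v_max=49/16 a_max=7/4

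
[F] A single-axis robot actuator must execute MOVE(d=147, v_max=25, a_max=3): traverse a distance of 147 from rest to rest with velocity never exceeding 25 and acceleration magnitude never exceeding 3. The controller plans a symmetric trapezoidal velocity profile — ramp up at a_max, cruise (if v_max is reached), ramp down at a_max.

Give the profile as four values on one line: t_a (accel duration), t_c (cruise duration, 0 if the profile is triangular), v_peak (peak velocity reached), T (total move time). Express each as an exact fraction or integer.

t_a=7 t_c=0 v_peak=21 T=14

(v_max)²/a_max = 25²/3 = 625/3
147 < 625/3 ⇒ no cruise
v_peak = √(147·3) = √441 = 21
t_a = 21/3 = 7; t_c = 0
T = 2·7 = 14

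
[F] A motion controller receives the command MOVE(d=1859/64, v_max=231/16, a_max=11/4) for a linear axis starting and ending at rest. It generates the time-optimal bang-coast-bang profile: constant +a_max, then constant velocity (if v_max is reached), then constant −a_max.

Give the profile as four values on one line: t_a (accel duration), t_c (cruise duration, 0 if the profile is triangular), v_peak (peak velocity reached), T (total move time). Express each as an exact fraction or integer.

v_max²/a_max = (231/16)²/(11/4) = 4851/64
1859/64 < 4851/64 so t_c = 0
v_peak = √(1859/64·11/4) = √(20449/256) = 143/16
t_a = (143/16)/(11/4) = 13/4; t_c = 0
T = 2·13/4 = 13/2

t_a=13/4 t_c=0 v_peak=143/16 T=13/2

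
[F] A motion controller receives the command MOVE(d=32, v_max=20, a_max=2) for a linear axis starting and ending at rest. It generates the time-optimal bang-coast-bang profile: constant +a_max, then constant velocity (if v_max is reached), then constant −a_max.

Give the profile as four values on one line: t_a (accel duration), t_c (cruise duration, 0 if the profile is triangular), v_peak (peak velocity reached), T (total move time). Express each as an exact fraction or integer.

t_a=4 t_c=0 v_peak=8 T=8

(v_max)²/a_max = 20²/2 = 200
32 < 200 ⇒ no cruise
v_peak = √(32·2) = √64 = 8
t_a = 8/2 = 4; t_c = 0
T = 2·4 = 8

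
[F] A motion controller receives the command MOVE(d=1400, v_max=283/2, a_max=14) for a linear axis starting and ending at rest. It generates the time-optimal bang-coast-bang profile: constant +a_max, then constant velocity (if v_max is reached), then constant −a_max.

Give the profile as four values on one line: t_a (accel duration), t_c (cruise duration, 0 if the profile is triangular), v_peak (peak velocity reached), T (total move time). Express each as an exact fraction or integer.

t_a=10 t_c=0 v_peak=140 T=20

(v_max)²/a_max = (283/2)²/14 = 80089/56
1400 < 80089/56 ⇒ no cruise
v_peak = √(1400·14) = √19600 = 140
t_a = 140/14 = 10; t_c = 0
T = 2·10 = 20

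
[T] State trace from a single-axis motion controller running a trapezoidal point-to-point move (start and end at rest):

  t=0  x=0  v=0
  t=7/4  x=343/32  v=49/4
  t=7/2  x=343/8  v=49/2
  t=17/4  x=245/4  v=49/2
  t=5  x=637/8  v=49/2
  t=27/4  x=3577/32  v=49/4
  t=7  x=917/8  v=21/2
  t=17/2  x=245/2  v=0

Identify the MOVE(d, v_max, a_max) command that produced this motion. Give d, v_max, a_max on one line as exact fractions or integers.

d=245/2 v_max=49/2 a_max=7

final state: t=17/2, x=245/2, v=0 → d = 245/2
a_max = (49/4−0)/(7/4−0) = 7
max v = 49/2 over t∈[7/2,5] → v_max = 49/2
check: 49/2·(7/2+3/2) = 245/2 ✓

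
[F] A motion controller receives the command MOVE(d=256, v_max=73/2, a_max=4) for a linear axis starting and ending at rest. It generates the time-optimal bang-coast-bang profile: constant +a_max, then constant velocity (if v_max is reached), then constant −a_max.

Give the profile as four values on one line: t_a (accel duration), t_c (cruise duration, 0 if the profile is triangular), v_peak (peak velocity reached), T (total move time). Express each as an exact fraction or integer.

v_max²/a_max = (73/2)²/4 = 5329/16
256 < 5329/16 so t_c = 0
v_peak = √(256·4) = √1024 = 32
t_a = 32/4 = 8; t_c = 0
T = 2·8 = 16

t_a=8 t_c=0 v_peak=32 T=16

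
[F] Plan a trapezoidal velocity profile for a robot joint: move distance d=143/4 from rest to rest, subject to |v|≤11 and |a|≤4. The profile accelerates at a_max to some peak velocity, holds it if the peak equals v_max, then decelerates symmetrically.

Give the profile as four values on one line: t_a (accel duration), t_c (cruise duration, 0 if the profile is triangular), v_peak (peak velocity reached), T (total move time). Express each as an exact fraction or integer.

(v_max)²/a_max = 11²/4 = 121/4
143/4 ≥ 121/4 ⇒ cruise phase
t_a = 11/4; v_peak = 11
d_cruise = 143/4 − 121/4 = 11/2; t_c = (11/2)/11 = 1/2
T = 2·11/4 + 1/2 = 6

t_a=11/4 t_c=1/2 v_peak=11 T=6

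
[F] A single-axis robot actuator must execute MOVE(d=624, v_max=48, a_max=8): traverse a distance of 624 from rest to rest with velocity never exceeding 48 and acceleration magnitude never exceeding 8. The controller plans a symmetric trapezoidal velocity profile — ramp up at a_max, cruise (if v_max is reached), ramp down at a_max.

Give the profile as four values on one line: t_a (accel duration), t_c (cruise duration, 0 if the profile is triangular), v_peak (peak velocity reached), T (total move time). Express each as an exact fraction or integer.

(v_max)²/a_max = 48²/8 = 288
624 ≥ 288 → trapezoidal
t_a = 48/8 = 6; v_peak = 48
d_cruise = 624 − 288 = 336; t_c = 336/48 = 7
T = 2·6 + 7 = 19

t_a=6 t_c=7 v_peak=48 T=19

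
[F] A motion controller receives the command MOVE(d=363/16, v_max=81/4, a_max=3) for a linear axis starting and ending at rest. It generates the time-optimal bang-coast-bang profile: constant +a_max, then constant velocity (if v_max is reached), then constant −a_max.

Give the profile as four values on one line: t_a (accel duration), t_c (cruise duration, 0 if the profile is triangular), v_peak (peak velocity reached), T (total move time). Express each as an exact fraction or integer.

v_max²/a_max = (81/4)²/3 = 2187/16
363/16 < 2187/16 ⇒ no cruise
v_peak = √(363/16·3) = √(1089/16) = 33/4
t_a = (33/4)/3 = 11/4; t_c = 0
T = 2·11/4 = 11/2

t_a=11/4 t_c=0 v_peak=33/4 T=11/2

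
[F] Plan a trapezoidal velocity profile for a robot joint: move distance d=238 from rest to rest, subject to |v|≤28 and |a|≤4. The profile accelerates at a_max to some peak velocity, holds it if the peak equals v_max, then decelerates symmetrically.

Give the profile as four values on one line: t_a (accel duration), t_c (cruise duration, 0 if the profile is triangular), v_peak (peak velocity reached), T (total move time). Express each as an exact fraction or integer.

t_a=7 t_c=3/2 v_peak=28 T=31/2

v_max²/a_max = 28²/4 = 196
238 ≥ 196 → trapezoidal
t_a = 28/4 = 7; v_peak = 28
d_cruise = 238 − 196 = 42; t_c = 42/28 = 3/2
T = 2·7 + 3/2 = 31/2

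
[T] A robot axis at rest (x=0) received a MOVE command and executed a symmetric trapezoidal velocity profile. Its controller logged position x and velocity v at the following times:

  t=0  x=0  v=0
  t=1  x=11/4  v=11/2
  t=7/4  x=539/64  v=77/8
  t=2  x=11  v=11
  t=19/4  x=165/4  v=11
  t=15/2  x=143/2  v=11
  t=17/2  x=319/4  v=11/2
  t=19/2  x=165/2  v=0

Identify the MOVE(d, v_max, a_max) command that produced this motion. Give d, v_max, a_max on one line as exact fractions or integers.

d=165/2 v_max=11 a_max=11/2

final state: t=19/2, x=165/2, v=0 → d = 165/2
a_max = (11/2−0)/(1−0) = 11/2
max v = 11 over t∈[2,15/2] → v_max = 11
check: 11·(2+11/2) = 165/2 ✓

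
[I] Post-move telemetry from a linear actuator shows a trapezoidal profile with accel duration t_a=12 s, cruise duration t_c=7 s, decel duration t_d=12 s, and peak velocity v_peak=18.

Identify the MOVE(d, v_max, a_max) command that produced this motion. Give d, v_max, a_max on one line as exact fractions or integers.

d=342 v_max=18 a_max=3/2

a_max = 18/12 = 3/2
d_a = ½·18·12 = 108; d_c = 18·7 = 126
d = 2·108 + 126 = 342
t_c = 7 > 0 so v_max = 18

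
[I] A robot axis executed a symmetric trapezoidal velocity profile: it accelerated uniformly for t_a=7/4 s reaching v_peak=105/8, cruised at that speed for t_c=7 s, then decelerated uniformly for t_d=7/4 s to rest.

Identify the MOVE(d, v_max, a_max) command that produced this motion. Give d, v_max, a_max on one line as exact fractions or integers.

d=3675/32 v_max=105/8 a_max=15/2

a_max = (105/8)/(7/4) = 15/2
d_a = ½·105/8·7/4 = 735/64; d_c = 105/8·7 = 735/8
d = 2·735/64 + 735/8 = 3675/32
t_c = 7 > 0 → v_max = v_peak = 105/8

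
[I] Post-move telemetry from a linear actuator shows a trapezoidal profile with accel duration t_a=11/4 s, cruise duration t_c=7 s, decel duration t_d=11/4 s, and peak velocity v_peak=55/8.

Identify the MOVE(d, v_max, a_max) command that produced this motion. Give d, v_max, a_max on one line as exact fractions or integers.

d=2145/32 v_max=55/8 a_max=5/2

a_max = (55/8)/(11/4) = 5/2
d_a = ½·55/8·11/4 = 605/64; d_c = 55/8·7 = 385/8
d = 2·605/64 + 385/8 = 2145/32
t_c = 7 > 0 so v_max = 55/8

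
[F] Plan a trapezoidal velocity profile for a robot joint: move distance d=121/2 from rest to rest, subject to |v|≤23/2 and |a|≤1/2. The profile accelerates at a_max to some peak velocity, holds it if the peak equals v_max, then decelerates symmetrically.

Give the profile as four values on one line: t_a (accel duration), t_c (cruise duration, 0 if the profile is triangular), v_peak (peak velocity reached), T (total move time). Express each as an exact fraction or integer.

v_max²/a_max = (23/2)²/(1/2) = 529/2
121/2 < 529/2 ⇒ no cruise
v_peak = √(121/2·1/2) = √(121/4) = 11/2
t_a = (11/2)/(1/2) = 11; t_c = 0
T = 2·11 = 22

t_a=11 t_c=0 v_peak=11/2 T=22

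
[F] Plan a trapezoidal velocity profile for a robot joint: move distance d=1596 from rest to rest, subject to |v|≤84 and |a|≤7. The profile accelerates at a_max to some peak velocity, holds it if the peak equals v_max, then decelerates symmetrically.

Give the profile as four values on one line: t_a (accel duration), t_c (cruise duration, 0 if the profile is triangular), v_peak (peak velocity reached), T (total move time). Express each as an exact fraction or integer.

v_max²/a_max = 84²/7 = 1008
1596 ≥ 1008 ⇒ cruise phase
t_a = 84/7 = 12; v_peak = 84
d_cruise = 1596 − 1008 = 588; t_c = 588/84 = 7
T = 2·12 + 7 = 31

t_a=12 t_c=7 v_peak=84 T=31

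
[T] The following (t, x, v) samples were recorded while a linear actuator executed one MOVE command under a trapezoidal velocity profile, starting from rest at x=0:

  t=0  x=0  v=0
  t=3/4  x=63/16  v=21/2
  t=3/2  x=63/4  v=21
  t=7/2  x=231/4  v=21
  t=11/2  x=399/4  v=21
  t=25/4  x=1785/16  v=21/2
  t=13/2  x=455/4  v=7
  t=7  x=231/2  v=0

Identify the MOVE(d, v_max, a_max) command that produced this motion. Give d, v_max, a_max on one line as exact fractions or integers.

final state: t=7, x=231/2, v=0 → d = 231/2
a_max = (21/2−0)/(3/4−0) = 14
max v = 21 over t∈[3/2,11/2] → v_max = 21
check: 21·(3/2+4) = 231/2 ✓

d=231/2 v_max=21 a_max=14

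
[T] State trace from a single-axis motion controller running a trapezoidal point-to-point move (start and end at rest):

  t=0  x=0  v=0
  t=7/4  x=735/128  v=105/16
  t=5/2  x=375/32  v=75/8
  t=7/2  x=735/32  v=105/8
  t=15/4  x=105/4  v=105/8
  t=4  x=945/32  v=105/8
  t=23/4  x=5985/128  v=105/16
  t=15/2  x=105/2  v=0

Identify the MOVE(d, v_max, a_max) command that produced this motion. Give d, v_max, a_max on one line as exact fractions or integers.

final state: t=15/2, x=105/2, v=0 → d = 105/2
a_max = (105/16−0)/(7/4−0) = 15/4
max v = 105/8 over t∈[7/2,4] → v_max = 105/8
check: 105/8·(7/2+1/2) = 105/2 ✓

d=105/2 v_max=105/8 a_max=15/4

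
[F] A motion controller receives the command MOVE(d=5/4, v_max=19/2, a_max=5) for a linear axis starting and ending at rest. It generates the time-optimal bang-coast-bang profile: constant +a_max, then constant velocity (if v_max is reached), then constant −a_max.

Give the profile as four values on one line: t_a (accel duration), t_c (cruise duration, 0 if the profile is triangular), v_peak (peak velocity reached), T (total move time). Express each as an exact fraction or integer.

t_a=1/2 t_c=0 v_peak=5/2 T=1

vₘ²/aₘ = (19/2)²/5 = 361/20
5/4 < 361/20 so t_c = 0
v_peak = √(5/4·5) = √(25/4) = 5/2
t_a = (5/2)/5 = 1/2; t_c = 0
T = 2·1/2 = 1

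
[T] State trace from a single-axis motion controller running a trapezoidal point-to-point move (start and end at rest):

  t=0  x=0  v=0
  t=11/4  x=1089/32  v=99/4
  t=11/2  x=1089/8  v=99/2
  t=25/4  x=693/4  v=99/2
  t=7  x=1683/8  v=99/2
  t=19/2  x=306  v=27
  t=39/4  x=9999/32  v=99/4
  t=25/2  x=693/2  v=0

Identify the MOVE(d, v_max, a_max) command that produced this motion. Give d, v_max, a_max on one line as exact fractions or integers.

d=693/2 v_max=99/2 a_max=9

final state: t=25/2, x=693/2, v=0 → d = 693/2
a_max = (99/4−0)/(11/4−0) = 9
max v = 99/2 over t∈[11/2,7] → v_max = 99/2
check: 99/2·(11/2+3/2) = 693/2 ✓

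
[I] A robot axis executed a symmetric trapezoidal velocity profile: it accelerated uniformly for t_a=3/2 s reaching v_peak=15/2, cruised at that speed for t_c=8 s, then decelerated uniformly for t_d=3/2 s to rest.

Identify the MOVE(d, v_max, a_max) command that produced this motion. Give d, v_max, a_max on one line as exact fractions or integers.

d=285/4 v_max=15/2 a_max=5

a_max = (15/2)/(3/2) = 5
d_a = ½·15/2·3/2 = 45/8; d_c = 15/2·8 = 60
d = 2·45/8 + 60 = 285/4
t_c = 8 > 0 so v_max = 15/2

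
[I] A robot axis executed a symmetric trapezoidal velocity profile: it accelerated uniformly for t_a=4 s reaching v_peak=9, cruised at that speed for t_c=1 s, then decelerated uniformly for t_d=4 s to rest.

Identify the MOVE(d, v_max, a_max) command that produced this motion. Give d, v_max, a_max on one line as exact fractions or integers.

a_max = 9/4
d_a = ½·9·4 = 18; d_c = 9·1 = 9
d = 2·18 + 9 = 45
t_c = 1 > 0 → v_max = v_peak = 9

d=45 v_max=9 a_max=9/4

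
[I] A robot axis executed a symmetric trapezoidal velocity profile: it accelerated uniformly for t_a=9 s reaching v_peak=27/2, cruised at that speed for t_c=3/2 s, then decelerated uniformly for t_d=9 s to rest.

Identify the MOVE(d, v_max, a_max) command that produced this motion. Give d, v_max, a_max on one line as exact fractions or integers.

d=567/4 v_max=27/2 a_max=3/2

a_max = (27/2)/9 = 3/2
d_a = ½·27/2·9 = 243/4; d_c = 27/2·3/2 = 81/4
d = 2·243/4 + 81/4 = 567/4
t_c = 3/2 > 0 → v_max = v_peak = 27/2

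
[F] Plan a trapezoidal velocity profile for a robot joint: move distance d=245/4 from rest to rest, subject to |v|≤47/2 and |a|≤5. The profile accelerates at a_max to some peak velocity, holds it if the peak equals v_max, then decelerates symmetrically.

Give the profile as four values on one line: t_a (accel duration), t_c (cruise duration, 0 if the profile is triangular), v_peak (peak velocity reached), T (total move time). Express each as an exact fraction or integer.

t_a=7/2 t_c=0 v_peak=35/2 T=7

(v_max)²/a_max = (47/2)²/5 = 2209/20
245/4 < 2209/20 → triangular
v_peak = √(245/4·5) = √(1225/4) = 35/2
t_a = (35/2)/5 = 7/2; t_c = 0
T = 2·7/2 = 7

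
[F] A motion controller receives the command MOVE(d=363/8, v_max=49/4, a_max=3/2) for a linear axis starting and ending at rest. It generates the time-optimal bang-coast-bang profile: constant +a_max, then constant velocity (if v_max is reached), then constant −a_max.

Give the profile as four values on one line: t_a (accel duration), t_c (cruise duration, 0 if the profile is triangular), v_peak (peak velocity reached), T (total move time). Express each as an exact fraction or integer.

t_a=11/2 t_c=0 v_peak=33/4 T=11

vₘ²/aₘ = (49/4)²/(3/2) = 2401/24
363/8 < 2401/24 so t_c = 0
v_peak = √(363/8·3/2) = √(1089/16) = 33/4
t_a = (33/4)/(3/2) = 11/2; t_c = 0
T = 2·11/2 = 11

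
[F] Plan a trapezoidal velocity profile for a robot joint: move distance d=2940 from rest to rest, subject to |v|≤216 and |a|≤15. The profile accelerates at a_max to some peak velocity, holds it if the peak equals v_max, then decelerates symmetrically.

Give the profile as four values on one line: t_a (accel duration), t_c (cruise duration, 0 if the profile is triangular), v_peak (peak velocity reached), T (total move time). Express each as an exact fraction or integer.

t_a=14 t_c=0 v_peak=210 T=28

v_max²/a_max = 216²/15 = 15552/5
2940 < 15552/5 so t_c = 0
v_peak = √(2940·15) = √44100 = 210
t_a = 210/15 = 14; t_c = 0
T = 2·14 = 28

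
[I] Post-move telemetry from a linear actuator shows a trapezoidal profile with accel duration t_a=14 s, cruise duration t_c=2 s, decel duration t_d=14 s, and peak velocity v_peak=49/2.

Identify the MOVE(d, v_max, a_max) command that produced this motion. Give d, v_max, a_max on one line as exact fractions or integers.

d=392 v_max=49/2 a_max=7/4

a_max = (49/2)/14 = 7/4
d_a = ½·49/2·14 = 343/2; d_c = 49/2·2 = 49
d = 2·343/2 + 49 = 392
t_c = 2 > 0 ⇒ limit active, v_max = 49/2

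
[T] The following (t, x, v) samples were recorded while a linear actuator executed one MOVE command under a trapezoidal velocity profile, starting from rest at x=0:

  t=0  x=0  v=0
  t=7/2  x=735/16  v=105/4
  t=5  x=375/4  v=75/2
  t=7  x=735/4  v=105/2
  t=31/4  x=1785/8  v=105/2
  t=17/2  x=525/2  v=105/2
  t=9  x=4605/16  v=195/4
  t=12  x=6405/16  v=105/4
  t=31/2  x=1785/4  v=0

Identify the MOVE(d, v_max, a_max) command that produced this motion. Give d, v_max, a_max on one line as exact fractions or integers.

d=1785/4 v_max=105/2 a_max=15/2

final state: t=31/2, x=1785/4, v=0 → d = 1785/4
a_max = (105/4−0)/(7/2−0) = 15/2
max v = 105/2 over t∈[7,17/2] → v_max = 105/2
check: 105/2·(7+3/2) = 1785/4 ✓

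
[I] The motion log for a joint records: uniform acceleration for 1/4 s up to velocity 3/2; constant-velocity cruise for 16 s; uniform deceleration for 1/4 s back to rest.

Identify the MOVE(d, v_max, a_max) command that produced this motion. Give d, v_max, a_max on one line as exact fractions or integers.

a_max = (3/2)/(1/4) = 6
d_a = ½·3/2·1/4 = 3/16; d_c = 3/2·16 = 24
d = 2·3/16 + 24 = 195/8
t_c = 16 > 0 → v_max = v_peak = 3/2

d=195/8 v_max=3/2 a_max=6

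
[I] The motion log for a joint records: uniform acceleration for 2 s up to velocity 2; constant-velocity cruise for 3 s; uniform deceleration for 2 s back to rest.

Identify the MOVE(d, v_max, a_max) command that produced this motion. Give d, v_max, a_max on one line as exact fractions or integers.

d=10 v_max=2 a_max=1

a_max = 2/2 = 1
d_a = ½·2·2 = 2; d_c = 2·3 = 6
d = 2·2 + 6 = 10
t_c = 3 > 0 → v_max = v_peak = 2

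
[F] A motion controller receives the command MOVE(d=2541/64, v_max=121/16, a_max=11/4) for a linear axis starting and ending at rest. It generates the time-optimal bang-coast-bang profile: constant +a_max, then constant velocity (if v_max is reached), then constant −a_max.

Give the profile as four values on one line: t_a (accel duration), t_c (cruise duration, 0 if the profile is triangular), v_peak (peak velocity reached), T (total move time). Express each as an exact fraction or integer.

(v_max)²/a_max = (121/16)²/(11/4) = 1331/64
2541/64 ≥ 1331/64 ⇒ cruise phase
t_a = (121/16)/(11/4) = 11/4; v_peak = 121/16
d_cruise = 2541/64 − 1331/64 = 605/32; t_c = (605/32)/(121/16) = 5/2
T = 2·11/4 + 5/2 = 8

t_a=11/4 t_c=5/2 v_peak=121/16 T=8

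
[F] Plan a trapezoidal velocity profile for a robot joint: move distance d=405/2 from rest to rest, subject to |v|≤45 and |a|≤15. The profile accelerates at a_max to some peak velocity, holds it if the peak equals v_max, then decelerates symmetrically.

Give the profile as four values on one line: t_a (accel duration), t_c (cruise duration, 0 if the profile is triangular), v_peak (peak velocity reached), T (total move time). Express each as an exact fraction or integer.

t_a=3 t_c=3/2 v_peak=45 T=15/2

v_max²/a_max = 45²/15 = 135
405/2 ≥ 135 → trapezoidal
t_a = 45/15 = 3; v_peak = 45
d_cruise = 405/2 − 135 = 135/2; t_c = (135/2)/45 = 3/2
T = 2·3 + 3/2 = 15/2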